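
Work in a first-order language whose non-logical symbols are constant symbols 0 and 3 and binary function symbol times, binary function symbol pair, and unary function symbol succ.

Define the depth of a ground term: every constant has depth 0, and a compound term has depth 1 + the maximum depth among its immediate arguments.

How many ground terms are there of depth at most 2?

Let N_k = |{terms of depth ≤ k}|. Then N_0 = 2 and N_k = 2 + N_{k-1}^2 + N_{k-1}^2 + N_{k-1} for k ≥ 1 (one summand per function symbol, arity giving the exponent).
N_0 = 2
N_1 = 2 + 2^2 + 2^2 + 2 = 12
N_2 = 2 + 12^2 + 12^2 + 12 = 302

302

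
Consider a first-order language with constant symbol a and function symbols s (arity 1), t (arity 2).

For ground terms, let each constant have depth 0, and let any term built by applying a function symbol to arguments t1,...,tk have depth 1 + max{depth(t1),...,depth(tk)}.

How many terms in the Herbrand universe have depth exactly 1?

2

Count level by level. With function symbols s/1, t/2, the terms of depth ≤ k are the 1 constant together with each function applied to depth-≤(k−1) tuples, so N_k = 1 + N_{k-1} + N_{k-1}^2.
N_0 = 1
N_1 = 1 + 1 + 1^2 = 3
Terms of depth exactly 1: N_1 − N_0 = 3 − 1 = 2.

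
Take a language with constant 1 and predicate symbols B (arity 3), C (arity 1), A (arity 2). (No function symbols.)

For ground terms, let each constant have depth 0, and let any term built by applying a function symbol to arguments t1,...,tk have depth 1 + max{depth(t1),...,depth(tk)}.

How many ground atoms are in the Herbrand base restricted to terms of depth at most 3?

3

First count ground terms of depth ≤ 3.
With no function symbols every ground term is a constant, so there is exactly 1 ground term at every depth bound.
N_0 = 1
N_1 = 1
N_2 = 1
N_3 = 1
Explicitly: 1.
So |H| = 1.
Ground atoms are formed by filling each argument slot of a predicate with a term from H, so an r-ary predicate gives |H|^r atoms:
  B: 1^3 = 1;  C: 1;  A: 1^2 = 1
Total ground atoms: 1 + 1 + 1 = 3.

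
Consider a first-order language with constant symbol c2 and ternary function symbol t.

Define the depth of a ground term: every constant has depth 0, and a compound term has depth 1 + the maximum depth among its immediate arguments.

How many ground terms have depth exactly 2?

Count level by level. With function symbols t/3, the terms of depth ≤ k are the 1 constant together with each function applied to depth-≤(k−1) tuples, so N_k = 1 + N_{k-1}^3.
N_0 = 1
N_1 = 1 + 1^3 = 2
N_2 = 1 + 2^3 = 9
Terms of depth exactly 2: N_2 − N_1 = 9 − 2 = 7.

7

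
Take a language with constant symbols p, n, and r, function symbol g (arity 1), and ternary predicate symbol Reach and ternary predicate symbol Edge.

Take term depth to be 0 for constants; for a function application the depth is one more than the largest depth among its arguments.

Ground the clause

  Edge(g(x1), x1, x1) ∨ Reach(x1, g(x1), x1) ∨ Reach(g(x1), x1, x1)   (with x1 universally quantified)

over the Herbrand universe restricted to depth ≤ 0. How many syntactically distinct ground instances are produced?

3

Ground terms of depth ≤ 0:
  Count level by level. With function symbols g/1, the terms of depth ≤ k are the 3 constants together with each function applied to depth-≤(k−1) tuples, so N_k = 3 + N_{k-1}.
  N_0 = 3
So there are 3 ground terms available for substitution.
The variable x1 ranges independently over the available ground terms, and distinct assignments produce distinct instances.
Number of ground instances = 3.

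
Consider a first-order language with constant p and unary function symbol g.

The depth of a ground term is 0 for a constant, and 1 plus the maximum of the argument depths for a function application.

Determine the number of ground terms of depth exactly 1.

1

Write N_k for the number of ground terms of depth ≤ k. A term of depth ≤ k is either a constant or a function symbol applied to arguments of depth ≤ k−1, so N_k = 1 + N_{k-1}.
N_0 = 1
N_1 = 1 + 1 = 2
Terms of depth exactly 1: N_1 − N_0 = 2 − 1 = 1.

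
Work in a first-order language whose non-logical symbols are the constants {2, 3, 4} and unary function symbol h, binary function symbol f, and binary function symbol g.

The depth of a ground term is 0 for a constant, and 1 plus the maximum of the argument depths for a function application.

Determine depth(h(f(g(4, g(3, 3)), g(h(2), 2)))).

depth(g(3, 3)) = 1 + max(0, 0) = 1
depth(g(4, g(3, 3))) = 1 + max(0, 1) = 2
depth(h(2)) = 1 + depth(2) = 1 + 0 = 1
depth(g(h(2), 2)) = 1 + max(1, 0) = 2
depth(f(g(4, g(3, 3)), g(h(2), 2))) = 1 + max(2, 2) = 3
depth(h(f(g(4, g(3, 3)), g(h(2), 2)))) = 1 + depth(f(g(4, g(3, 3)), g(h(2), 2))) = 1 + 3 = 4

4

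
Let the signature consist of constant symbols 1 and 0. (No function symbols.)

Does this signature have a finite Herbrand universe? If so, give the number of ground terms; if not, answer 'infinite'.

2

There are no function symbols, so every ground term is one of the 2 constants.
The Herbrand universe is {1, 0}, which is finite with 2 elements.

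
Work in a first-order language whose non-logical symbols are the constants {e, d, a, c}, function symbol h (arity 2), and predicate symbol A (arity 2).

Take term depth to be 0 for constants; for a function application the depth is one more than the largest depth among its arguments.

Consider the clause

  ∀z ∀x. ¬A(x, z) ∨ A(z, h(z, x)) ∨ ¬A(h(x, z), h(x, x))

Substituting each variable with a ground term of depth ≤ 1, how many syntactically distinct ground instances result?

400

Ground terms of depth ≤ 1:
  Write N_k for the number of ground terms of depth ≤ k. A term of depth ≤ k is either a constant or a function symbol applied to arguments of depth ≤ k−1, so N_k = 4 + N_{k-1}^2.
  N_0 = 4
  N_1 = 4 + 4^2 = 20
So there are 20 ground terms available for substitution.
There are 2 variables to instantiate (z, x), each occurring in at least one literal, so different choices give different ground instances.
Number of ground instances = 20^2 = 400.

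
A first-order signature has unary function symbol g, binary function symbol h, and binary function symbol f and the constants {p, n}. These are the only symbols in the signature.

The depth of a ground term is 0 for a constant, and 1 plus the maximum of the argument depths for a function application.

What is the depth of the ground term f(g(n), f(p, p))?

depth(g(n)) = 1 + depth(n) = 1 + 0 = 1
depth(f(p, p)) = 1 + max(0, 0) = 1
depth(f(g(n), f(p, p))) = 1 + max(1, 1) = 2

2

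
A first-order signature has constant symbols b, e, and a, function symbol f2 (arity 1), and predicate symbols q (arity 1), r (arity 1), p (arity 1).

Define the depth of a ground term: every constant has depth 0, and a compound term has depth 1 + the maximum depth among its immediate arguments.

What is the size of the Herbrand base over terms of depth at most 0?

9

First count ground terms of depth ≤ 0.
Let N_k count ground terms of depth at most k. Each non-constant term of depth ≤ k is some function symbol applied to depth-≤(k−1) arguments, giving N_k = 3 + N_{k-1}.
N_0 = 3
So |H| = 3.
For each predicate symbol, the number of ground atoms is |H| raised to its arity; summing:
  q: 3;  r: 3;  p: 3
Total ground atoms: 3 + 3 + 3 = 9.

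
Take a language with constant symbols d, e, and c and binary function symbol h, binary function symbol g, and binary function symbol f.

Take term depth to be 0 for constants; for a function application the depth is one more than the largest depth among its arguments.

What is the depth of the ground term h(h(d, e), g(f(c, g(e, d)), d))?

4

depth(h(d, e)) = 1 + max(0, 0) = 1
depth(g(e, d)) = 1 + max(0, 0) = 1
depth(f(c, g(e, d))) = 1 + max(0, 1) = 2
depth(g(f(c, g(e, d)), d)) = 1 + max(2, 0) = 3
depth(h(h(d, e), g(f(c, g(e, d)), d))) = 1 + max(1, 3) = 4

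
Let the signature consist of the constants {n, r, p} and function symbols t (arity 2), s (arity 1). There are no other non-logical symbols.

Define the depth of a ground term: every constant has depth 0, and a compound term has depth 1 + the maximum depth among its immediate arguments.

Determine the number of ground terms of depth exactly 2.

Let N_k = |{terms of depth ≤ k}|. Then N_0 = 3 and N_k = 3 + N_{k-1}^2 + N_{k-1} for k ≥ 1 (one summand per function symbol, arity giving the exponent).
N_0 = 3
N_1 = 3 + 3^2 + 3 = 15
N_2 = 3 + 15^2 + 15 = 243
Terms of depth exactly 2: N_2 − N_1 = 243 − 15 = 228.

228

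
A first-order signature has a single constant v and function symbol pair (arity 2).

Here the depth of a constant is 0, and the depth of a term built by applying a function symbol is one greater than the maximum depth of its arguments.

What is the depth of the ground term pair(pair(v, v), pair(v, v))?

2

depth(pair(v, v)) = 1 + max(0, 0) = 1
depth(pair(pair(v, v), pair(v, v))) = 1 + max(1, 1) = 2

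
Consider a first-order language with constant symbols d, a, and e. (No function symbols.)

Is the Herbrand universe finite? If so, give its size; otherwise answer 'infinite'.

3

There are no function symbols, so every ground term is one of the 3 constants.
The Herbrand universe is {d, a, e}, which is finite with 3 elements.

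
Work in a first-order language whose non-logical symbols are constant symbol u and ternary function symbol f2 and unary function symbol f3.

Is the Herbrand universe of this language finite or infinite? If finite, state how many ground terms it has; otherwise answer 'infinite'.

infinite

The signature has at least one function symbol (f2, arity 3) and at least one constant (u).
Iterating f2 gives infinitely many distinct ground terms: u, f2(u, u, u), f2(f2(u, u, u), f2(u, u, u), f2(u, u, u)), ...
So the Herbrand universe is infinite.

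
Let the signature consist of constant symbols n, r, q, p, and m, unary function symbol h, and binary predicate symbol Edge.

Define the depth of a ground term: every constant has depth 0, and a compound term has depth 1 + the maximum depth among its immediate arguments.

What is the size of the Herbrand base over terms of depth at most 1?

First count ground terms of depth ≤ 1.
Count level by level. With function symbols h/1, the terms of depth ≤ k are the 5 constants together with each function applied to depth-≤(k−1) tuples, so N_k = 5 + N_{k-1}.
N_0 = 5
N_1 = 5 + 5 = 10
So |H| = 10.
For each predicate symbol, the number of ground atoms is |H| raised to its arity; summing:
  Edge: 10^2 = 100
Total ground atoms: 100.

100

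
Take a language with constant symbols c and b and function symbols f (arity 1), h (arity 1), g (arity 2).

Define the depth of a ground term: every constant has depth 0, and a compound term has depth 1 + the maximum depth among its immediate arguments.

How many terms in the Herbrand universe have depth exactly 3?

Count level by level. With function symbols f/1, h/1, g/2, the terms of depth ≤ k are the 2 constants together with each function applied to depth-≤(k−1) tuples, so N_k = 2 + N_{k-1} + N_{k-1} + N_{k-1}^2.
N_0 = 2
N_1 = 2 + 2 + 2 + 2^2 = 10
N_2 = 2 + 10 + 10 + 10^2 = 122
N_3 = 2 + 122 + 122 + 122^2 = 15130
Terms of depth exactly 3: N_3 − N_2 = 15130 − 122 = 15008.

15008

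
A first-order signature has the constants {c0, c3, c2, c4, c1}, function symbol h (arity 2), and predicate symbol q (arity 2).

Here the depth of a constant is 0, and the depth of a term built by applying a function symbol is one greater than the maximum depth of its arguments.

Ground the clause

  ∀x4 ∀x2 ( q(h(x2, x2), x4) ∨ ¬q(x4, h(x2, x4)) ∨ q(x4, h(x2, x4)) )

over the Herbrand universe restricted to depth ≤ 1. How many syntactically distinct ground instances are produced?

900

Ground terms of depth ≤ 1:
  Count level by level. With function symbols h/2, the terms of depth ≤ k are the 5 constants together with each function applied to depth-≤(k−1) tuples, so N_k = 5 + N_{k-1}^2.
  N_0 = 5
  N_1 = 5 + 5^2 = 30
So there are 30 ground terms available for substitution.
There are 2 variables to instantiate (x4, x2), each occurring in at least one literal, so different choices give different ground instances.
Number of ground instances = 30^2 = 900.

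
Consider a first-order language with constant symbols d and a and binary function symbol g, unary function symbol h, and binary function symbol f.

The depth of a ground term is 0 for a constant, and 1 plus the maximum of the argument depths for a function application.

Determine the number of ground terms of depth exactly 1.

Count level by level. With function symbols g/2, h/1, f/2, the terms of depth ≤ k are the 2 constants together with each function applied to depth-≤(k−1) tuples, so N_k = 2 + N_{k-1}^2 + N_{k-1} + N_{k-1}^2.
N_0 = 2
N_1 = 2 + 2^2 + 2 + 2^2 = 12
Terms of depth exactly 1: N_1 − N_0 = 12 − 2 = 10.

10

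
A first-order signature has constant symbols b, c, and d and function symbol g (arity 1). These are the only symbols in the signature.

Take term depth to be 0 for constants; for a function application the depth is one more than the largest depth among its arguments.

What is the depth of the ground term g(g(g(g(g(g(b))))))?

6

depth(g(b)) = 1 + depth(b) = 1 + 0 = 1
depth(g(g(b))) = 1 + depth(g(b)) = 1 + 1 = 2
depth(g(g(g(b)))) = 1 + depth(g(g(b))) = 1 + 2 = 3
depth(g(g(g(g(b))))) = 1 + depth(g(g(g(b)))) = 1 + 3 = 4
depth(g(g(g(g(g(b)))))) = 1 + depth(g(g(g(g(b))))) = 1 + 4 = 5
depth(g(g(g(g(g(g(b))))))) = 1 + depth(g(g(g(g(g(b)))))) = 1 + 5 = 6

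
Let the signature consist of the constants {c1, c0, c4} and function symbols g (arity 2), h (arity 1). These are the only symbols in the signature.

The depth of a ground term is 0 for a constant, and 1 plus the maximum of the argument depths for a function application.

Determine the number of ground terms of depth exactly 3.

59052

If N_k denotes the number of depth-≤k ground terms, the 3 constants give N_0 = 3, and each function symbol of arity r contributes N_{k-1}^r new terms at level k: N_k = 3 + N_{k-1}^2 + N_{k-1}.
N_0 = 3
N_1 = 3 + 3^2 + 3 = 15
N_2 = 3 + 15^2 + 15 = 243
N_3 = 3 + 243^2 + 243 = 59295
Terms of depth exactly 3: N_3 − N_2 = 59295 − 243 = 59052.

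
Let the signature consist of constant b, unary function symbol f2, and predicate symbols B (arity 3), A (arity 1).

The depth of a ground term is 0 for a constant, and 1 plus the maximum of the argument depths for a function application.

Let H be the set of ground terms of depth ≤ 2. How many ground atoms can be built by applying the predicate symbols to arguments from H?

First count ground terms of depth ≤ 2.
Let N_k count ground terms of depth at most k. Each non-constant term of depth ≤ k is some function symbol applied to depth-≤(k−1) arguments, giving N_k = 1 + N_{k-1}.
N_0 = 1
N_1 = 1 + 1 = 2
N_2 = 1 + 2 = 3
So |H| = 3.
Ground atoms are formed by filling each argument slot of a predicate with a term from H, so an r-ary predicate gives |H|^r atoms:
  B: 3^3 = 27;  A: 3
Total ground atoms: 27 + 3 = 30.

30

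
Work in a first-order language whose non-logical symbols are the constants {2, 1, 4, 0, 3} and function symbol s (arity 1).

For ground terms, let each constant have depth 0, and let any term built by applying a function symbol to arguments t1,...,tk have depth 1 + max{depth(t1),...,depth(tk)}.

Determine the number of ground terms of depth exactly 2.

5

Count level by level. With function symbols s/1, the terms of depth ≤ k are the 5 constants together with each function applied to depth-≤(k−1) tuples, so N_k = 5 + N_{k-1}.
N_0 = 5
N_1 = 5 + 5 = 10
N_2 = 5 + 10 = 15
Terms of depth exactly 2: N_2 − N_1 = 15 − 10 = 5.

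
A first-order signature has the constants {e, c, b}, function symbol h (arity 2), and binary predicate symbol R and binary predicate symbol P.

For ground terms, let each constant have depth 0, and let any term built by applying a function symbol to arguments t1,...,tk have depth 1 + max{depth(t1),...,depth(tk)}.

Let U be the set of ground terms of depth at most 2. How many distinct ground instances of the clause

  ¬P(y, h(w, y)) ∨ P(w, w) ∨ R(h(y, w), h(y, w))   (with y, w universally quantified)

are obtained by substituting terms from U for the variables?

Ground terms of depth ≤ 2:
  Let N_k = |{terms of depth ≤ k}|. Then N_0 = 3 and N_k = 3 + N_{k-1}^2 for k ≥ 1 (one summand per function symbol, arity giving the exponent).
  N_0 = 3
  N_1 = 3 + 3^2 = 12
  N_2 = 3 + 12^2 = 147
So there are 147 ground terms available for substitution.
The body mentions every one of the 2 quantified variables; since ground terms form a free algebra, no two substitutions collapse to the same formula.
Number of ground instances = 147^2 = 21609.

21609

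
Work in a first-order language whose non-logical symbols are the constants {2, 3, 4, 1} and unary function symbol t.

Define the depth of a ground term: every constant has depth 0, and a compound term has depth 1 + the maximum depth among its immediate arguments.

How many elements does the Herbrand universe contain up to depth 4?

If N_k denotes the number of depth-≤k ground terms, the 4 constants give N_0 = 4, and each function symbol of arity r contributes N_{k-1}^r new terms at level k: N_k = 4 + N_{k-1}.
N_0 = 4
N_1 = 4 + 4 = 8
N_2 = 4 + 8 = 12
N_3 = 4 + 12 = 16
N_4 = 4 + 16 = 20

20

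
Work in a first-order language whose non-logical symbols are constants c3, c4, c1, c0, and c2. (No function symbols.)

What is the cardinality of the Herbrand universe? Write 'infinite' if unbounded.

5

There are no function symbols, so every ground term is one of the 5 constants.
The Herbrand universe is {c3, c4, c1, c0, c2}, which is finite with 5 elements.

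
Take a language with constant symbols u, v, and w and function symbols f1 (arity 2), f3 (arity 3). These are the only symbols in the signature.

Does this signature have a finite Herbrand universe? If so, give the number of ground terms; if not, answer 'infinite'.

The signature has at least one function symbol (f1, arity 2) and at least one constant (u).
Iterating f1 gives infinitely many distinct ground terms: u, f1(u, u), f1(f1(u, u), f1(u, u)), ...
So the Herbrand universe is infinite.

infinite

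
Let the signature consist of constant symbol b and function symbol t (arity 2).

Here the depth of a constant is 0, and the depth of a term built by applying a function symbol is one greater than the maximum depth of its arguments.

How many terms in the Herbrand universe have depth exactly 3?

21

If N_k denotes the number of depth-≤k ground terms, the 1 constant gives N_0 = 1, and each function symbol of arity r contributes N_{k-1}^r new terms at level k: N_k = 1 + N_{k-1}^2.
N_0 = 1
N_1 = 1 + 1^2 = 2
N_2 = 1 + 2^2 = 5
N_3 = 1 + 5^2 = 26
Terms of depth exactly 3: N_3 − N_2 = 26 − 5 = 21.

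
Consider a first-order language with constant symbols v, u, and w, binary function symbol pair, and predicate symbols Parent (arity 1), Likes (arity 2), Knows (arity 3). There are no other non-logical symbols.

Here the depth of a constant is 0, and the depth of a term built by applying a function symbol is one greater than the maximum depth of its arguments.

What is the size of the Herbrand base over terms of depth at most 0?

39

First count ground terms of depth ≤ 0.
If N_k denotes the number of depth-≤k ground terms, the 3 constants give N_0 = 3, and each function symbol of arity r contributes N_{k-1}^r new terms at level k: N_k = 3 + N_{k-1}^2.
N_0 = 3
So |H| = 3.
A ground atom is a predicate applied to a tuple of terms from H, so the count is the sum over predicates of |H|^arity:
  Parent: 3;  Likes: 3^2 = 9;  Knows: 3^3 = 27
Total ground atoms: 3 + 9 + 27 = 39.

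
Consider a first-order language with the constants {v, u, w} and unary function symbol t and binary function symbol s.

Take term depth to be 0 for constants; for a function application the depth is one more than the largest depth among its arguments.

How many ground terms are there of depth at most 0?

3

Count level by level. With function symbols t/1, s/2, the terms of depth ≤ k are the 3 constants together with each function applied to depth-≤(k−1) tuples, so N_k = 3 + N_{k-1} + N_{k-1}^2.
N_0 = 3
Explicitly: v, u, w.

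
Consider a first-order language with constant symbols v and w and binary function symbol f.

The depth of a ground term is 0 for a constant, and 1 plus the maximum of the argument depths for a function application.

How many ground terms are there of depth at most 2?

38

Let N_k = |{terms of depth ≤ k}|. Then N_0 = 2 and N_k = 2 + N_{k-1}^2 for k ≥ 1 (one summand per function symbol, arity giving the exponent).
N_0 = 2
N_1 = 2 + 2^2 = 6
N_2 = 2 + 6^2 = 38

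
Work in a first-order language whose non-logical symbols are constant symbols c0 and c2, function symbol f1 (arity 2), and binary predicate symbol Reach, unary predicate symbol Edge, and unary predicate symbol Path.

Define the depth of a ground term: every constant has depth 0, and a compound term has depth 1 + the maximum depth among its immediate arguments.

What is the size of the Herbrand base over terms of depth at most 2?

1520

First count ground terms of depth ≤ 2.
Count level by level. With function symbols f1/2, the terms of depth ≤ k are the 2 constants together with each function applied to depth-≤(k−1) tuples, so N_k = 2 + N_{k-1}^2.
N_0 = 2
N_1 = 2 + 2^2 = 6
N_2 = 2 + 6^2 = 38
So |H| = 38.
For each predicate symbol, the number of ground atoms is |H| raised to its arity; summing:
  Reach: 38^2 = 1444;  Edge: 38;  Path: 38
Total ground atoms: 1444 + 38 + 38 = 1520.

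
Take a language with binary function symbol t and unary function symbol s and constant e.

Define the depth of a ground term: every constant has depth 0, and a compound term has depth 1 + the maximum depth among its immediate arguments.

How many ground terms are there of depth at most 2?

Let N_k count ground terms of depth at most k. Each non-constant term of depth ≤ k is some function symbol applied to depth-≤(k−1) arguments, giving N_k = 1 + N_{k-1}^2 + N_{k-1}.
N_0 = 1
N_1 = 1 + 1^2 + 1 = 3
N_2 = 1 + 3^2 + 3 = 13

13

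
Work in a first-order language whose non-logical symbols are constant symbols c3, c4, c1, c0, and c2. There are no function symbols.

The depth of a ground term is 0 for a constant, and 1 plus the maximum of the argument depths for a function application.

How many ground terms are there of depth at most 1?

5

With no function symbols every ground term is a constant, so there are exactly 5 ground terms at every depth bound.
N_0 = 5
N_1 = 5
Explicitly: c3, c4, c1, c0, c2.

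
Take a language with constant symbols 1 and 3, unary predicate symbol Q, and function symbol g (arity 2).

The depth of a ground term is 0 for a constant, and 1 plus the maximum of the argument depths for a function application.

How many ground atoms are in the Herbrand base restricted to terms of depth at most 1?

First count ground terms of depth ≤ 1.
Count level by level. With function symbols g/2, the terms of depth ≤ k are the 2 constants together with each function applied to depth-≤(k−1) tuples, so N_k = 2 + N_{k-1}^2.
N_0 = 2
N_1 = 2 + 2^2 = 6
So |H| = 6.
A ground atom is a predicate applied to a tuple of terms from H, so the count is the sum over predicates of |H|^arity:
  Q: 6
Total ground atoms: 6.

6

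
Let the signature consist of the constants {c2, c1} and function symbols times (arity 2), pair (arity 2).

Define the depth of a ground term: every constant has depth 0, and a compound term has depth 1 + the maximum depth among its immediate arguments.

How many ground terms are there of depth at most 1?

10

Write N_k for the number of ground terms of depth ≤ k. A term of depth ≤ k is either a constant or a function symbol applied to arguments of depth ≤ k−1, so N_k = 2 + N_{k-1}^2 + N_{k-1}^2.
N_0 = 2
N_1 = 2 + 2^2 + 2^2 = 10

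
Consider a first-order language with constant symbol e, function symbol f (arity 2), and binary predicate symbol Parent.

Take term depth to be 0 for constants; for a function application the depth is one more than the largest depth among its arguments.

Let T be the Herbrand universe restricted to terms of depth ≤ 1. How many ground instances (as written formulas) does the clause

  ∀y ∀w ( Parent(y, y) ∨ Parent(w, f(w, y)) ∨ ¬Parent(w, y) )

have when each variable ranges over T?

4

Ground terms of depth ≤ 1:
  Write N_k for the number of ground terms of depth ≤ k. A term of depth ≤ k is either a constant or a function symbol applied to arguments of depth ≤ k−1, so N_k = 1 + N_{k-1}^2.
  N_0 = 1
  N_1 = 1 + 1^2 = 2
  Explicitly: e, f(e, e).
So there are 2 ground terms available for substitution.
The clause has 2 distinct variables (y, w), each appearing in the body. In the free term algebra distinct substitutions yield syntactically distinct ground instances.
Number of ground instances = 2^2 = 4.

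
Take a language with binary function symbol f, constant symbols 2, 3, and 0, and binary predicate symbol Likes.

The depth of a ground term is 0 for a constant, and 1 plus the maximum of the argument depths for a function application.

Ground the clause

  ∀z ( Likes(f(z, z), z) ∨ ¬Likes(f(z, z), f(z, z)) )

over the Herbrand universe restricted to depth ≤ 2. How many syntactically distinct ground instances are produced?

Ground terms of depth ≤ 2:
  Write N_k for the number of ground terms of depth ≤ k. A term of depth ≤ k is either a constant or a function symbol applied to arguments of depth ≤ k−1, so N_k = 3 + N_{k-1}^2.
  N_0 = 3
  N_1 = 3 + 3^2 = 12
  N_2 = 3 + 12^2 = 147
So there are 147 ground terms available for substitution.
The body mentions the single quantified variable z; since ground terms form a free algebra, no two substitutions collapse to the same formula.
Number of ground instances = 147.

147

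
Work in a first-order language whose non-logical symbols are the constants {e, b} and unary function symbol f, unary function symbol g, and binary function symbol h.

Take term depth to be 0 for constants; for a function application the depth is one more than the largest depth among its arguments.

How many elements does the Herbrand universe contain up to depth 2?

Let N_k count ground terms of depth at most k. Each non-constant term of depth ≤ k is some function symbol applied to depth-≤(k−1) arguments, giving N_k = 2 + N_{k-1} + N_{k-1} + N_{k-1}^2.
N_0 = 2
N_1 = 2 + 2 + 2 + 2^2 = 10
N_2 = 2 + 10 + 10 + 10^2 = 122

122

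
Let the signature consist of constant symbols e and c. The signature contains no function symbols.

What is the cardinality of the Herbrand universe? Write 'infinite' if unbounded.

2

There are no function symbols, so every ground term is one of the 2 constants.
The Herbrand universe is {e, c}, which is finite with 2 elements.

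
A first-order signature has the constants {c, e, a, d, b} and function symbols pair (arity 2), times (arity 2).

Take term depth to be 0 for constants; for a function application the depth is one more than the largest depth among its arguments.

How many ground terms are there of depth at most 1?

55

Let N_k count ground terms of depth at most k. Each non-constant term of depth ≤ k is some function symbol applied to depth-≤(k−1) arguments, giving N_k = 5 + N_{k-1}^2 + N_{k-1}^2.
N_0 = 5
N_1 = 5 + 5^2 + 5^2 = 55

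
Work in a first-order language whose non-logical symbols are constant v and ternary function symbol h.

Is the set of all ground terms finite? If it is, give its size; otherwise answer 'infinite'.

The signature has at least one function symbol (h, arity 3) and at least one constant (v).
Iterating h gives infinitely many distinct ground terms: v, h(v, v, v), h(h(v, v, v), h(v, v, v), h(v, v, v)), ...
So the Herbrand universe is infinite.

infinite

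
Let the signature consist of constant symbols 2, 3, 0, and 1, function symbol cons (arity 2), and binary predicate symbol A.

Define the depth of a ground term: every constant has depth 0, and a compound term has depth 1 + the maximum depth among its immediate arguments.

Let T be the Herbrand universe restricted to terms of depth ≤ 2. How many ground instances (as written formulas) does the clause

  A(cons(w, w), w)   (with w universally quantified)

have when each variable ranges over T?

404

Ground terms of depth ≤ 2:
  If N_k denotes the number of depth-≤k ground terms, the 4 constants give N_0 = 4, and each function symbol of arity r contributes N_{k-1}^r new terms at level k: N_k = 4 + N_{k-1}^2.
  N_0 = 4
  N_1 = 4 + 4^2 = 20
  N_2 = 4 + 20^2 = 404
So there are 404 ground terms available for substitution.
The body mentions the single quantified variable w; since ground terms form a free algebra, no two substitutions collapse to the same formula.
Number of ground instances = 404.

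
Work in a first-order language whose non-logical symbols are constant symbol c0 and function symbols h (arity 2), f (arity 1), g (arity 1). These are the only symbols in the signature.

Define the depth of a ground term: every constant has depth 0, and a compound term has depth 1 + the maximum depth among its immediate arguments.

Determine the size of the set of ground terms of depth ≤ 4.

458329

If N_k denotes the number of depth-≤k ground terms, the 1 constant gives N_0 = 1, and each function symbol of arity r contributes N_{k-1}^r new terms at level k: N_k = 1 + N_{k-1}^2 + N_{k-1} + N_{k-1}.
N_0 = 1
N_1 = 1 + 1^2 + 1 + 1 = 4
N_2 = 1 + 4^2 + 4 + 4 = 25
N_3 = 1 + 25^2 + 25 + 25 = 676
N_4 = 1 + 676^2 + 676 + 676 = 458329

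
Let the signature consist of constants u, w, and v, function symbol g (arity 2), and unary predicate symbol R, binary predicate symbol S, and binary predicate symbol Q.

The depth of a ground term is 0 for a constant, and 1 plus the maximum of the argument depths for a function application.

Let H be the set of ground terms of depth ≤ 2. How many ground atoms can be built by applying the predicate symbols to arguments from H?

First count ground terms of depth ≤ 2.
Count level by level. With function symbols g/2, the terms of depth ≤ k are the 3 constants together with each function applied to depth-≤(k−1) tuples, so N_k = 3 + N_{k-1}^2.
N_0 = 3
N_1 = 3 + 3^2 = 12
N_2 = 3 + 12^2 = 147
So |H| = 147.
Ground atoms are formed by filling each argument slot of a predicate with a term from H, so an r-ary predicate gives |H|^r atoms:
  R: 147;  S: 147^2 = 21609;  Q: 147^2 = 21609
Total ground atoms: 147 + 21609 + 21609 = 43365.

43365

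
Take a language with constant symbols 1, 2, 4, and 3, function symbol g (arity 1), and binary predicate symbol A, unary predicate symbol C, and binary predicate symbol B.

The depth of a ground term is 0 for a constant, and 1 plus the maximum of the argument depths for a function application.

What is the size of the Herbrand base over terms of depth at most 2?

First count ground terms of depth ≤ 2.
Let N_k count ground terms of depth at most k. Each non-constant term of depth ≤ k is some function symbol applied to depth-≤(k−1) arguments, giving N_k = 4 + N_{k-1}.
N_0 = 4
N_1 = 4 + 4 = 8
N_2 = 4 + 8 = 12
So |H| = 12.
Each predicate of arity r yields |H|^r ground atoms (one per choice of an r-tuple from H):
  A: 12^2 = 144;  C: 12;  B: 12^2 = 144
Total ground atoms: 144 + 12 + 144 = 300.

300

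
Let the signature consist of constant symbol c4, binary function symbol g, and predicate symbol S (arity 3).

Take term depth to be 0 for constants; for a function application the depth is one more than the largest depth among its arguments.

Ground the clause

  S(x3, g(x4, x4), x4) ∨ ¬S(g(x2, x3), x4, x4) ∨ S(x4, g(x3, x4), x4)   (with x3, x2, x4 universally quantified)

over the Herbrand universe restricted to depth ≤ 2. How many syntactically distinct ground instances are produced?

125

Ground terms of depth ≤ 2:
  Write N_k for the number of ground terms of depth ≤ k. A term of depth ≤ k is either a constant or a function symbol applied to arguments of depth ≤ k−1, so N_k = 1 + N_{k-1}^2.
  N_0 = 1
  N_1 = 1 + 1^2 = 2
  N_2 = 1 + 2^2 = 5
  Explicitly: c4, g(c4, c4), g(c4, g(c4, c4)), g(g(c4, c4), c4), g(g(c4, c4), g(c4, c4)).
So there are 5 ground terms available for substitution.
Each of x3, x2, x4 ranges independently over the available ground terms, and distinct assignments produce distinct instances.
Number of ground instances = 5^3 = 125.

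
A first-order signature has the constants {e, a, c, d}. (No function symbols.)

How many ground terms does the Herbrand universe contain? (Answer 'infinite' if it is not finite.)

There are no function symbols, so every ground term is one of the 4 constants.
The Herbrand universe is {e, a, c, d}, which is finite with 4 elements.

4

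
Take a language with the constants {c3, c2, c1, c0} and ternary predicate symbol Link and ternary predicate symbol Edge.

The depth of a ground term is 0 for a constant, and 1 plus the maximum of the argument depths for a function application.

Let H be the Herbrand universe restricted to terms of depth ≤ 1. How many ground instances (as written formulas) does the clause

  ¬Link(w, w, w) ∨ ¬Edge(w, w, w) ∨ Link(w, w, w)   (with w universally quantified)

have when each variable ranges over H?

4

Ground terms of depth ≤ 1:
  With no function symbols every ground term is a constant, so there are exactly 4 ground terms at every depth bound.
  N_0 = 4
  N_1 = 4
So there are 4 ground terms available for substitution.
The clause has 1 distinct variable (w), which appears in the body. In the free term algebra distinct substitutions yield syntactically distinct ground instances.
Number of ground instances = 4.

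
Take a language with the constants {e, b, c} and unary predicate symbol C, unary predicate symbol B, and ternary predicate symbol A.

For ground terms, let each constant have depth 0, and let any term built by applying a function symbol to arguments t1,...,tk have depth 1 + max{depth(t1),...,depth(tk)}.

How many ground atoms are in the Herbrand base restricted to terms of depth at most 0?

First count ground terms of depth ≤ 0.
With no function symbols every ground term is a constant, so there are exactly 3 ground terms at every depth bound.
N_0 = 3
Explicitly: e, b, c.
So |H| = 3.
A ground atom is a predicate applied to a tuple of terms from H, so the count is the sum over predicates of |H|^arity:
  C: 3;  B: 3;  A: 3^3 = 27
Total ground atoms: 3 + 3 + 27 = 33.

33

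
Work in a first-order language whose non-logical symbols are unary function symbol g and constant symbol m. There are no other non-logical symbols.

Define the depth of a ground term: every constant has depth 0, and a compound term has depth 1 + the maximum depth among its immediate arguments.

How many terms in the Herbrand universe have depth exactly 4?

If N_k denotes the number of depth-≤k ground terms, the 1 constant gives N_0 = 1, and each function symbol of arity r contributes N_{k-1}^r new terms at level k: N_k = 1 + N_{k-1}.
N_0 = 1
N_1 = 1 + 1 = 2
N_2 = 1 + 2 = 3
N_3 = 1 + 3 = 4
N_4 = 1 + 4 = 5
Terms of depth exactly 4: N_4 − N_3 = 5 − 4 = 1.

1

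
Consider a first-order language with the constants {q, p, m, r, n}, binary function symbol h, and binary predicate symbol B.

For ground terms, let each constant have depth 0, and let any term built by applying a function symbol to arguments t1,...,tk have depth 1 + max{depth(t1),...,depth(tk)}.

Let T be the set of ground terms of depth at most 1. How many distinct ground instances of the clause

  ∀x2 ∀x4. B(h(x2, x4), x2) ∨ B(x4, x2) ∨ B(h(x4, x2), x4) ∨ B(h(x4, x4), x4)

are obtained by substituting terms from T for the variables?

900

Ground terms of depth ≤ 1:
  Let N_k count ground terms of depth at most k. Each non-constant term of depth ≤ k is some function symbol applied to depth-≤(k−1) arguments, giving N_k = 5 + N_{k-1}^2.
  N_0 = 5
  N_1 = 5 + 5^2 = 30
So there are 30 ground terms available for substitution.
The clause has 2 distinct variables (x2, x4), each appearing in the body. In the free term algebra distinct substitutions yield syntactically distinct ground instances.
Number of ground instances = 30^2 = 900.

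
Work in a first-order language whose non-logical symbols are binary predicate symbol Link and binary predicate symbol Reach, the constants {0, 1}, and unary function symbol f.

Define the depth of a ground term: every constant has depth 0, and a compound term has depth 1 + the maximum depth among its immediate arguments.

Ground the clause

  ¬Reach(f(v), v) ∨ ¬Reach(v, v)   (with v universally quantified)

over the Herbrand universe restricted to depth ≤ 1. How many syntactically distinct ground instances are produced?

Ground terms of depth ≤ 1:
  If N_k denotes the number of depth-≤k ground terms, the 2 constants give N_0 = 2, and each function symbol of arity r contributes N_{k-1}^r new terms at level k: N_k = 2 + N_{k-1}.
  N_0 = 2
  N_1 = 2 + 2 = 4
  Explicitly: 0, 1, f(0), f(1).
So there are 4 ground terms available for substitution.
The body mentions the single quantified variable v; since ground terms form a free algebra, no two substitutions collapse to the same formula.
Number of ground instances = 4.

4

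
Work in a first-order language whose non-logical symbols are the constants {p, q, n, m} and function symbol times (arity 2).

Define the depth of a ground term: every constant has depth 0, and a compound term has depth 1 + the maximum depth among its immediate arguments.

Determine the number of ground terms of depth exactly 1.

16

Write N_k for the number of ground terms of depth ≤ k. A term of depth ≤ k is either a constant or a function symbol applied to arguments of depth ≤ k−1, so N_k = 4 + N_{k-1}^2.
N_0 = 4
N_1 = 4 + 4^2 = 20
Terms of depth exactly 1: N_1 − N_0 = 20 − 4 = 16.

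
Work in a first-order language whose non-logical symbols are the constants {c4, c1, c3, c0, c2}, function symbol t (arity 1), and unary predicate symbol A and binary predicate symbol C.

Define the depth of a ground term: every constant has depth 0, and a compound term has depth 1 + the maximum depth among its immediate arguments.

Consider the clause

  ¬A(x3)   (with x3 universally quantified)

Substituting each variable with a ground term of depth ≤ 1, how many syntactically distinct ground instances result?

Ground terms of depth ≤ 1:
  Write N_k for the number of ground terms of depth ≤ k. A term of depth ≤ k is either a constant or a function symbol applied to arguments of depth ≤ k−1, so N_k = 5 + N_{k-1}.
  N_0 = 5
  N_1 = 5 + 5 = 10
  Explicitly: c4, c1, c3, c0, c2, t(c4), t(c1), t(c3), t(c0), t(c2).
So there are 10 ground terms available for substitution.
The body mentions the single quantified variable x3; since ground terms form a free algebra, no two substitutions collapse to the same formula.
Number of ground instances = 10.

10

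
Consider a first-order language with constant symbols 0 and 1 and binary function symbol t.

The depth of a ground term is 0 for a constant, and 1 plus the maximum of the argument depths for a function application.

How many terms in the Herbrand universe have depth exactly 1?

4

Write N_k for the number of ground terms of depth ≤ k. A term of depth ≤ k is either a constant or a function symbol applied to arguments of depth ≤ k−1, so N_k = 2 + N_{k-1}^2.
N_0 = 2
N_1 = 2 + 2^2 = 6
Terms of depth exactly 1: N_1 − N_0 = 6 − 2 = 4.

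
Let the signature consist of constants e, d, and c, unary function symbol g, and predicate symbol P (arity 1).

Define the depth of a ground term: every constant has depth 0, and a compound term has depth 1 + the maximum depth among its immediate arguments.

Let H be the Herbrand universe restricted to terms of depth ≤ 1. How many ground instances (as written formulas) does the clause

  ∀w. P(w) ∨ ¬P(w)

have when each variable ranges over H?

Ground terms of depth ≤ 1:
  If N_k denotes the number of depth-≤k ground terms, the 3 constants give N_0 = 3, and each function symbol of arity r contributes N_{k-1}^r new terms at level k: N_k = 3 + N_{k-1}.
  N_0 = 3
  N_1 = 3 + 3 = 6
So there are 6 ground terms available for substitution.
The clause has 1 distinct variable (w), which appears in the body. In the free term algebra distinct substitutions yield syntactically distinct ground instances.
Number of ground instances = 6.

6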